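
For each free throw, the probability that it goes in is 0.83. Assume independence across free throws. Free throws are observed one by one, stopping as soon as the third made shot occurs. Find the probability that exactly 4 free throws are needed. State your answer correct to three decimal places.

0.292

Y = trial on which the third success occurs; negative binomial, r=3, p=0.83.
P(Y=4) = C(3,2) · p^3 · (1−p)^1
= 3 · 0.57179 · 0.17 = 0.29161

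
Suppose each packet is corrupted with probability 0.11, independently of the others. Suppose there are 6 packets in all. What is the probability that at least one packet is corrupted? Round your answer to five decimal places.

0.50302

P(at least one) = 1 − P(none) = 1 − (1 − 0.11)^6
= 1 − 0.4969813 = 0.5030187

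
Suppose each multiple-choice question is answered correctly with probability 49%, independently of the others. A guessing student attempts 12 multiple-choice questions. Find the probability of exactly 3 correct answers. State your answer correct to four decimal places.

0.0604

X ~ Binomial(n=12, p=0.49).
P(X=3) = C(12,3) · p^3 · (1−p)^9
= 220 · 0.11765 · 0.0023342 = 0.060415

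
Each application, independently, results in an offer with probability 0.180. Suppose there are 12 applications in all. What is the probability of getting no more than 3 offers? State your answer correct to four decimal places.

X ~ Binomial(12, 0.18); P(X ≤ 3) = Σ C(12,k) p^k (1−p)^(12−k) over k:
  k=0: C(12,0)·0.18^0·0.82^12 = 0.092420
  k=1: C(12,1)·0.18^1·0.82^11 = 0.243448
  k=2: C(12,2)·0.18^2·0.82^10 = 0.293919
  k=3: C(12,3)·0.18^3·0.82^9 = 0.215063
Total = 0.844849

0.8448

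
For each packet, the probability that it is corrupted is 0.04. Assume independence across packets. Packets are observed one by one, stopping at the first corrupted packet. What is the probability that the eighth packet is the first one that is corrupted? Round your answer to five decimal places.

Geometric (trials to first success), p = 0.04.
P(Y = 8) = (1−p)^7 · p = 0.75145 · 0.04 = 0.0300579

0.03006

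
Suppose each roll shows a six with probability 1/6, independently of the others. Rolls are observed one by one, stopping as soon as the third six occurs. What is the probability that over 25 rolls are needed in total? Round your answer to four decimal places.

Needing more than 25 rolls ⇔ fewer than 3 successes in the first 25. With X ~ Binomial(25, 0.166667), P(Y > 25) = P(X ≤ 2).
  k=0: C(25,0)·0.166667^0·0.833333^25 = 0.010483
  k=1: C(25,1)·0.166667^1·0.833333^24 = 0.052413
  k=2: C(25,2)·0.166667^2·0.833333^23 = 0.125791
P(X ≤ 2) = 0.188687

0.1887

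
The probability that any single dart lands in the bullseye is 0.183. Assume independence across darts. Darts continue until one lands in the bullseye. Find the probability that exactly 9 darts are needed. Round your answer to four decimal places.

0.0363

Geometric (trials to first success), p = 0.183.
P(Y = 9) = (1−p)^8 · p = 0.19851 · 0.183 = 0.036327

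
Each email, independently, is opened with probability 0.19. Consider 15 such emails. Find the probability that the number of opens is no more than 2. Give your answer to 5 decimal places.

X ~ Binomial(15, 0.19); P(X ≤ 2) = Σ C(15,k) p^k (1−p)^(15−k) over k:
  k=0: C(15,0)·0.19^0·0.81^15 = 0.0423912
  k=1: C(15,1)·0.19^1·0.81^14 = 0.1491541
  k=2: C(15,2)·0.19^2·0.81^13 = 0.2449073
Total = 0.4364525

0.43645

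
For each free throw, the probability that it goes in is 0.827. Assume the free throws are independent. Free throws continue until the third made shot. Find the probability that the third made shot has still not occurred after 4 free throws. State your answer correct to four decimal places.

Needing more than 4 free throws ⇔ fewer than 3 successes in the first 4. With X ~ Binomial(4, 0.827), P(Y > 4) = P(X ≤ 2).
  k=0: C(4,0)·0.827^0·0.173^4 = 0.000896
  k=1: C(4,1)·0.827^1·0.173^3 = 0.017128
  k=2: C(4,2)·0.827^2·0.173^2 = 0.122816
P(X ≤ 2) = 0.140839

0.1408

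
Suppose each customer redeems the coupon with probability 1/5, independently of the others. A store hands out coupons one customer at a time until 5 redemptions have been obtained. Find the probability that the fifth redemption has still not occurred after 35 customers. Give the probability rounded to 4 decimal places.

0.1435

Needing more than 35 customers ⇔ fewer than 5 successes in the first 35. With X ~ Binomial(35, 0.20), P(Y > 35) = P(X ≤ 4).
  k=0: C(35,0)·0.20^0·0.80^35 = 0.000406
  k=1: C(35,1)·0.20^1·0.80^34 = 0.003549
  k=2: C(35,2)·0.20^2·0.80^33 = 0.015085
  k=3: C(35,3)·0.20^3·0.80^32 = 0.041484
  k=4: C(35,4)·0.20^4·0.80^31 = 0.082968
P(X ≤ 4) = 0.143492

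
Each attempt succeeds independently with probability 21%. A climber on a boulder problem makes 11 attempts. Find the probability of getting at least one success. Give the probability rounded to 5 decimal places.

P(at least one) = 1 − P(none) = 1 − (1 − 0.21)^11
= 1 − 0.0747994 = 0.9252006

0.92520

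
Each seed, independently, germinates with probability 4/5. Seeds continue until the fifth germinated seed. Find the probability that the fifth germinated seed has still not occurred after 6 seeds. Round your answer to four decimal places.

Needing more than 6 seeds ⇔ fewer than 5 successes in the first 6. With X ~ Binomial(6, 0.80), P(Y > 6) = P(X ≤ 4).
  k=0: C(6,0)·0.80^0·0.20^6 = 0.000064
  k=1: C(6,1)·0.80^1·0.20^5 = 0.001536
  k=2: C(6,2)·0.80^2·0.20^4 = 0.015360
  k=3: C(6,3)·0.80^3·0.20^3 = 0.081920
  k=4: C(6,4)·0.80^4·0.20^2 = 0.245760
P(X ≤ 4) = 0.344640

0.3446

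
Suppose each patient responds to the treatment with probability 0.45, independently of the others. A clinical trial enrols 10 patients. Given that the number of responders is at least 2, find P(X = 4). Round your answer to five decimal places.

0.24404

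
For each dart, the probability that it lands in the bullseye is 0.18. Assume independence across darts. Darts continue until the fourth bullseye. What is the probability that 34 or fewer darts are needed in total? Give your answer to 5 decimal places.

Finishing within 34 darts ⇔ at least 4 successes in the first 34. With X ~ Binomial(34, 0.18), P(Y ≤ 34) = 1 − P(X ≤ 3).
  k=0: C(34,0)·0.18^0·0.82^34 = 0.0011740
  k=1: C(34,1)·0.18^1·0.82^33 = 0.0087621
  k=2: C(34,2)·0.18^2·0.82^32 = 0.0317359
  k=3: C(34,3)·0.18^3·0.82^31 = 0.0743085
1 − 0.1159805 = 0.8840195

0.88402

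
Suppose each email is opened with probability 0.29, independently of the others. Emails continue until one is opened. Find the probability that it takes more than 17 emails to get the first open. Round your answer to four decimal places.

Y = number of emails to the first success; geometric, p = 0.29.
P(Y > 17) = P(first 17 all fail) = (1−p)^17 = 0.002961

0.0030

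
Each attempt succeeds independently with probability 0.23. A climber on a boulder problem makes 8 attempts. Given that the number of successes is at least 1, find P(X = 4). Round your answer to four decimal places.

X ~ Binomial(8, 0.23). Want P(X=4 | X≥1) = P(X=4) / P(X≥1).
P(X=4) = C(8,4)·0.23^4·0.77^4 = 0.068861
P(X≥1) = 1 − 0.123574 = 0.876426
Ratio = 0.068861 / 0.876426 = 0.078570

0.0786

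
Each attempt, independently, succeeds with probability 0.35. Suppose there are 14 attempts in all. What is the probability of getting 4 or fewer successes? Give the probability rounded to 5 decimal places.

0.42272

X ~ Binomial(14, 0.35); P(X ≤ 4) = Σ C(14,k) p^k (1−p)^(14−k) over k:
  k=0: C(14,0)·0.35^0·0.65^14 = 0.0024032
  k=1: C(14,1)·0.35^1·0.65^13 = 0.0181163
  k=2: C(14,2)·0.35^2·0.65^12 = 0.0634071
  k=3: C(14,3)·0.35^3·0.65^11 = 0.1365691
  k=4: C(14,4)·0.35^4·0.65^10 = 0.2022273
Total = 0.4227230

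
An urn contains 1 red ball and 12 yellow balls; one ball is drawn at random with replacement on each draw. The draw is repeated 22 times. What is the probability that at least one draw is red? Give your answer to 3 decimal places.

0.828

P(at least one) = 1 − P(none) = 1 − (1 − 0.076923)^22
= 1 − 0.17188 = 0.82812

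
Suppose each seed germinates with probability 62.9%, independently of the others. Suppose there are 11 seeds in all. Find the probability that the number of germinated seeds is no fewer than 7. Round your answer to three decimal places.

0.612

X ~ Binomial(11, 0.629); P(X ≥ 7) = Σ C(11,k) p^k (1−p)^(11−k) over k:
  k=7: C(11,7)·0.629^7·0.371^4 = 0.24354
  k=8: C(11,8)·0.629^8·0.371^3 = 0.20645
  k=9: C(11,9)·0.629^9·0.371^2 = 0.11667
  k=10: C(11,10)·0.629^10·0.371^1 = 0.03956
  k=11: C(11,11)·0.629^11·0.371^0 = 0.00610
Total = 0.61232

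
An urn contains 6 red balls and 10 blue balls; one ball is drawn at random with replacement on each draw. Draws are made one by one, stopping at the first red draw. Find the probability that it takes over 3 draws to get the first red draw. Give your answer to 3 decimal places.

Y = number of draws to the first success; geometric, p = 0.375.
P(Y > 3) = P(first 3 all fail) = (1−p)^3 = 0.24414

0.244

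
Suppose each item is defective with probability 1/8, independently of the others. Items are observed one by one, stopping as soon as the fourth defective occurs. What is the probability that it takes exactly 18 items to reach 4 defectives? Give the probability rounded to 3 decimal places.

0.026

Y = trial on which the fourth success occurs; negative binomial, r=4, p=0.125.
P(Y=18) = C(17,3) · p^4 · (1−p)^14
= 680 · 0.00024414 · 0.15421 = 0.02560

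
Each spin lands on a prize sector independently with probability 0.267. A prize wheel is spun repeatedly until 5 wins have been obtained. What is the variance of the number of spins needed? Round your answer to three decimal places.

51.410

Y = total spins until the fifth success; negative binomial with r=5, p=0.267.
Var(Y) = r(1−p)/p² = 5·0.733 / 0.267² = 51.41046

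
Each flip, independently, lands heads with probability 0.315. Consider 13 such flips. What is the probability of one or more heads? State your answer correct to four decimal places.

0.9927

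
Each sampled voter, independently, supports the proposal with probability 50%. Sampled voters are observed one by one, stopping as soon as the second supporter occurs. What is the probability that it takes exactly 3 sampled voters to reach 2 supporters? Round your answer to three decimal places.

0.250

Y = trial on which the second success occurs; negative binomial, r=2, p=0.50.
P(Y=3) = C(2,1) · p^2 · (1−p)^1
= 2 · 0.25 · 0.5 = 0.25000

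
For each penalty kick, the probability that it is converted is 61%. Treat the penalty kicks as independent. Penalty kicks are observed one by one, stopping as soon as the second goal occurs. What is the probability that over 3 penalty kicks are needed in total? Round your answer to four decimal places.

0.3377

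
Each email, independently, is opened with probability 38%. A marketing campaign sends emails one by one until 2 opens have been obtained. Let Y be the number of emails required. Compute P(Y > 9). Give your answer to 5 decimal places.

Needing more than 9 emails ⇔ fewer than 2 successes in the first 9. With X ~ Binomial(9, 0.38), P(Y > 9) = P(X ≤ 1).
  k=0: C(9,0)·0.38^0·0.62^9 = 0.0135371
  k=1: C(9,1)·0.38^1·0.62^8 = 0.0746723
P(X ≤ 1) = 0.0882094

0.08821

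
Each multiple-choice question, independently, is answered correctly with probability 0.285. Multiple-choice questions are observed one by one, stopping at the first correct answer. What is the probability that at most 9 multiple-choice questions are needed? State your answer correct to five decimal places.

0.95116

Y = number of multiple-choice questions to the first success; geometric, p = 0.285.
P(Y ≤ 9) = 1 − (1−p)^9 = 1 − 0.0488376 = 0.9511624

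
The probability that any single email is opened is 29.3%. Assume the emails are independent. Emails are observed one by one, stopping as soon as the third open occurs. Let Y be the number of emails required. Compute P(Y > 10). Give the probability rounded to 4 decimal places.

Needing more than 10 emails ⇔ fewer than 3 successes in the first 10. With X ~ Binomial(10, 0.293), P(Y > 10) = P(X ≤ 2).
  k=0: C(10,0)·0.293^0·0.707^10 = 0.031203
  k=1: C(10,1)·0.293^1·0.707^9 = 0.129313
  k=2: C(10,2)·0.293^2·0.707^8 = 0.241159
P(X ≤ 2) = 0.401675

0.4017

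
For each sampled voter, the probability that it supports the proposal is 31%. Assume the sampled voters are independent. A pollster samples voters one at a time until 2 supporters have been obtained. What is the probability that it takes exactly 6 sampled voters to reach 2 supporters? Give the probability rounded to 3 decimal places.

0.109

Y = trial on which the second success occurs; negative binomial, r=2, p=0.31.
P(Y=6) = C(5,1) · p^2 · (1−p)^4
= 5 · 0.0961 · 0.22667 = 0.10892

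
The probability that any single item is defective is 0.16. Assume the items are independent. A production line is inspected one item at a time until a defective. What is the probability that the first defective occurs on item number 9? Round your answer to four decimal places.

0.0397

Geometric (trials to first success), p = 0.16.
P(Y = 9) = (1−p)^8 · p = 0.24788 · 0.16 = 0.039660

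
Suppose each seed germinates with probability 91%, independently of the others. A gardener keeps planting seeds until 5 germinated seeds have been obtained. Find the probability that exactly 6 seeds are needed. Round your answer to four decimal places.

Y = trial on which the fifth success occurs; negative binomial, r=5, p=0.91.
P(Y=6) = C(5,4) · p^5 · (1−p)^1
= 5 · 0.62403 · 0.09 = 0.280814

0.2808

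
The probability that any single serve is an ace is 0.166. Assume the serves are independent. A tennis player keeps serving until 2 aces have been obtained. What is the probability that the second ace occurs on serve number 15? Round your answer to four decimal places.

Y = trial on which the second success occurs; negative binomial, r=2, p=0.166.
P(Y=15) = C(14,1) · p^2 · (1−p)^13
= 14 · 0.027556 · 0.094441 = 0.036434

0.0364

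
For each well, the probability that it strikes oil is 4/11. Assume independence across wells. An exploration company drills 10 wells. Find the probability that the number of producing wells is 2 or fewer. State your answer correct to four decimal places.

0.2331

X ~ Binomial(10, 0.363636); P(X ≤ 2) = Σ C(10,k) p^k (1−p)^(10−k) over k:
  k=0: C(10,0)·0.363636^0·0.636364^10 = 0.010891
  k=1: C(10,1)·0.363636^1·0.636364^9 = 0.062232
  k=2: C(10,2)·0.363636^2·0.636364^8 = 0.160026
Total = 0.233149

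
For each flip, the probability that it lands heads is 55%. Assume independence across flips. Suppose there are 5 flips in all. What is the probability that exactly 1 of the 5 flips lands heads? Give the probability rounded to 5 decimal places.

X ~ Binomial(n=5, p=0.55).
P(X=1) = C(5,1) · p^1 · (1−p)^4
= 5 · 0.55 · 0.041006 = 0.1127672

0.11277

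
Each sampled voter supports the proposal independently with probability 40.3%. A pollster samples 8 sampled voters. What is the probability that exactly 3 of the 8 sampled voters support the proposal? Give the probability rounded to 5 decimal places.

X ~ Binomial(n=8, p=0.403).
P(X=3) = C(8,3) · p^3 · (1−p)^5
= 56 · 0.065451 · 0.075835 = 0.2779552

0.27796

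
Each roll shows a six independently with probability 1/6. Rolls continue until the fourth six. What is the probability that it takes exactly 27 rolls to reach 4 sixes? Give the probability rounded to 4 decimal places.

0.0303

Y = trial on which the fourth success occurs; negative binomial, r=4, p=0.166667.
P(Y=27) = C(26,3) · p^4 · (1−p)^23
= 2600 · 0.0007716 · 0.015095 = 0.030283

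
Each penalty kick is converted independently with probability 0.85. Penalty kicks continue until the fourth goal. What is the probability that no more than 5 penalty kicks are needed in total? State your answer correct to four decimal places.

Finishing within 5 penalty kicks ⇔ at least 4 successes in the first 5. With X ~ Binomial(5, 0.85), P(Y ≤ 5) = 1 − P(X ≤ 3).
  k=0: C(5,0)·0.85^0·0.15^5 = 0.000076
  k=1: C(5,1)·0.85^1·0.15^4 = 0.002152
  k=2: C(5,2)·0.85^2·0.15^3 = 0.024384
  k=3: C(5,3)·0.85^3·0.15^2 = 0.138178
1 − 0.164790 = 0.835210

0.8352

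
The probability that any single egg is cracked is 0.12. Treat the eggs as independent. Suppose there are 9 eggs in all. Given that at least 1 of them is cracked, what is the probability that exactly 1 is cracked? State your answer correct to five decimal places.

0.56824

X ~ Binomial(9, 0.12). Want P(X=1 | X≥1) = P(X=1) / P(X≥1).
P(X=1) = C(9,1)·0.12^1·0.88^8 = 0.3884053
P(X≥1) = 1 − 0.3164784 = 0.6835216
Ratio = 0.3884053 / 0.6835216 = 0.5682414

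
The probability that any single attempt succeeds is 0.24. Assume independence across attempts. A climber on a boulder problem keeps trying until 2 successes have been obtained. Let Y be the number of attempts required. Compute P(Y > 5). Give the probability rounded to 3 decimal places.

Needing more than 5 attempts ⇔ fewer than 2 successes in the first 5. With X ~ Binomial(5, 0.24), P(Y > 5) = P(X ≤ 1).
  k=0: C(5,0)·0.24^0·0.76^5 = 0.25355
  k=1: C(5,1)·0.24^1·0.76^4 = 0.40035
P(X ≤ 1) = 0.65390

0.654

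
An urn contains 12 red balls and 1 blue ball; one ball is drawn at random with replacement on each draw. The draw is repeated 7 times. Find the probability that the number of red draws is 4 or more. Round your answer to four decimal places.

0.9990

X ~ Binomial(7, 0.923077); P(X ≥ 4) = Σ C(7,k) p^k (1−p)^(7−k) over k:
  k=4: C(7,4)·0.923077^4·0.076923^3 = 0.011566
  k=5: C(7,5)·0.923077^5·0.076923^2 = 0.083276
  k=6: C(7,6)·0.923077^6·0.076923^1 = 0.333106
  k=7: C(7,7)·0.923077^7·0.076923^0 = 0.571038
Total = 0.998987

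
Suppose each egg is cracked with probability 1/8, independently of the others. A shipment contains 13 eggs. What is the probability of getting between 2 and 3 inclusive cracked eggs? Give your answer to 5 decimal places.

X ~ Binomial(13, 0.125); P(2 ≤ X ≤ 3) = Σ C(13,k) p^k (1−p)^(13−k) over k:
  k=2: C(13,2)·0.125^2·0.875^11 = 0.2805454
  k=3: C(13,3)·0.125^3·0.875^10 = 0.1469524
Total = 0.4274978

0.42750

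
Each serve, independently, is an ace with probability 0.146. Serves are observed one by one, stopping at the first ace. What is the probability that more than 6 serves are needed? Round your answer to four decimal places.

Y = number of serves to the first success; geometric, p = 0.146.
P(Y > 6) = P(first 6 all fail) = (1−p)^6 = 0.387925

0.3879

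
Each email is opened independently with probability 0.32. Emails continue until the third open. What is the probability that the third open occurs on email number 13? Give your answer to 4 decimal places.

0.0457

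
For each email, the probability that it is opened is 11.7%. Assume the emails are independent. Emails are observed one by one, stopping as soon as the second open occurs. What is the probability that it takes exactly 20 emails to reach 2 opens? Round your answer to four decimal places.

0.0277

Y = trial on which the second success occurs; negative binomial, r=2, p=0.117.
P(Y=20) = C(19,1) · p^2 · (1−p)^18
= 19 · 0.013689 · 0.10649 = 0.027696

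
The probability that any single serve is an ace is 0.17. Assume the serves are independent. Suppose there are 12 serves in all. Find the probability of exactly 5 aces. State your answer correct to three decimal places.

0.031

X ~ Binomial(n=12, p=0.17).
P(X=5) = C(12,5) · p^5 · (1−p)^7
= 792 · 0.00014199 · 0.27136 = 0.03052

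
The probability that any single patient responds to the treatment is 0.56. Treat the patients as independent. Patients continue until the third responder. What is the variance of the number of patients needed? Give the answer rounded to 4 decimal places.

4.2092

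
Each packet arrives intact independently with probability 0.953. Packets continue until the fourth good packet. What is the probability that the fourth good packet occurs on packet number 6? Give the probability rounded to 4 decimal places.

0.0182

Y = trial on which the fourth success occurs; negative binomial, r=4, p=0.953.
P(Y=6) = C(5,3) · p^4 · (1−p)^2
= 10 · 0.82484 · 0.002209 = 0.018221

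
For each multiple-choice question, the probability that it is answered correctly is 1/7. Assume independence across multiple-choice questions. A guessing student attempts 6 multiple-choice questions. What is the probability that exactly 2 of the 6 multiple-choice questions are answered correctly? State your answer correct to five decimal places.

0.16524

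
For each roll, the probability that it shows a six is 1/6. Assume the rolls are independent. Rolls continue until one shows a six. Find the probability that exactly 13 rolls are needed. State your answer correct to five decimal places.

0.01869

Geometric (trials to first success), p = 0.166667.
P(Y = 13) = (1−p)^12 · p = 0.11216 · 0.166667 = 0.0186928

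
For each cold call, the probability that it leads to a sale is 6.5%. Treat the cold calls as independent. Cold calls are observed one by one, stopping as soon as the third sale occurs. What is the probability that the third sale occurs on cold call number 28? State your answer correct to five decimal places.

Y = trial on which the third success occurs; negative binomial, r=3, p=0.065.
P(Y=28) = C(27,2) · p^3 · (1−p)^25
= 351 · 0.00027463 · 0.18633 = 0.0179613

0.01796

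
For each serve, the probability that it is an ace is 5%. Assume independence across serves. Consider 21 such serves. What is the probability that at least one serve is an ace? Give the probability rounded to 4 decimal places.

0.6594

P(at least one) = 1 − P(none) = 1 − (1 − 0.05)^21
= 1 − 0.340562 = 0.659438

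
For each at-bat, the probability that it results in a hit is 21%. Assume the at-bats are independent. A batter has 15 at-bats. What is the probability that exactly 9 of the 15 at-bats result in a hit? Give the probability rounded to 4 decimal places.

X ~ Binomial(n=15, p=0.21).
P(X=9) = C(15,9) · p^9 · (1−p)^6
= 5005 · 7.9428e-07 · 0.24309 = 0.000966

0.0010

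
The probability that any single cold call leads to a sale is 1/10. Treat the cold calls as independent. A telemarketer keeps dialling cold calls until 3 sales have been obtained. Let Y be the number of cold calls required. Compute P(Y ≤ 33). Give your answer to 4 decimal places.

0.6543

Finishing within 33 cold calls ⇔ at least 3 successes in the first 33. With X ~ Binomial(33, 0.10), P(Y ≤ 33) = 1 − P(X ≤ 2).
  k=0: C(33,0)·0.10^0·0.90^33 = 0.030903
  k=1: C(33,1)·0.10^1·0.90^32 = 0.113312
  k=2: C(33,2)·0.10^2·0.90^31 = 0.201443
1 − 0.345658 = 0.654342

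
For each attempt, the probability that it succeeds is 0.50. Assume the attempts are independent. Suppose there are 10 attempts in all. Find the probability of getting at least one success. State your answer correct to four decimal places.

0.9990

P(at least one) = 1 − P(none) = 1 − (1 − 0.50)^10
= 1 − 0.000977 = 0.999023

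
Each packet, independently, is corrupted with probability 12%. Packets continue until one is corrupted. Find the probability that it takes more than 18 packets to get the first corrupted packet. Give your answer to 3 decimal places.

Y = number of packets to the first success; geometric, p = 0.12.
P(Y > 18) = P(first 18 all fail) = (1−p)^18 = 0.10016

0.100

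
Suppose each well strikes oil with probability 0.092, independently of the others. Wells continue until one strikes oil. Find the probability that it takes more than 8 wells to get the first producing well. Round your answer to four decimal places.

Y = number of wells to the first success; geometric, p = 0.092.
P(Y > 8) = P(first 8 all fail) = (1−p)^8 = 0.462048

0.4620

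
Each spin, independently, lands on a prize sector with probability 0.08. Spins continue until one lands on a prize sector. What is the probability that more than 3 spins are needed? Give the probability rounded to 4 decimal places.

0.7787

Y = number of spins to the first success; geometric, p = 0.08.
P(Y > 3) = P(first 3 all fail) = (1−p)^3 = 0.778688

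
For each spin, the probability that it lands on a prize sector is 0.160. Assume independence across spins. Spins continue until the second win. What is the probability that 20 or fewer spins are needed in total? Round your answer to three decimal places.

0.853

Finishing within 20 spins ⇔ at least 2 successes in the first 20. With X ~ Binomial(20, 0.16), P(Y ≤ 20) = 1 − P(X ≤ 1).
  k=0: C(20,0)·0.16^0·0.84^20 = 0.03059
  k=1: C(20,1)·0.16^1·0.84^19 = 0.11654
1 − 0.14713 = 0.85287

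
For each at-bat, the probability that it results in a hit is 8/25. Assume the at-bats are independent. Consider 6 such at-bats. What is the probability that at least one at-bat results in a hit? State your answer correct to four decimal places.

0.9011

P(at least one) = 1 − P(none) = 1 − (1 − 0.32)^6
= 1 − 0.098867 = 0.901133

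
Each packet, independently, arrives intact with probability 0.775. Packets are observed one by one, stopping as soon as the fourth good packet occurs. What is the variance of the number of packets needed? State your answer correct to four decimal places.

1.4984

Y = total packets until the fourth success; negative binomial with r=4, p=0.775.
Var(Y) = r(1−p)/p² = 4·0.225 / 0.775² = 1.498439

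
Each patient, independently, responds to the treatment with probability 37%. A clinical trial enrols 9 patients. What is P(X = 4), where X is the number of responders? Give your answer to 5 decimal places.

X ~ Binomial(n=9, p=0.37).
P(X=4) = C(9,4) · p^4 · (1−p)^5
= 126 · 0.018742 · 0.099244 = 0.2343582

0.23436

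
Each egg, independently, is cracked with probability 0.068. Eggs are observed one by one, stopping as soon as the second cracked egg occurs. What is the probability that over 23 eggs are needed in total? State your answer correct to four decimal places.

Needing more than 23 eggs ⇔ fewer than 2 successes in the first 23. With X ~ Binomial(23, 0.068), P(Y > 23) = P(X ≤ 1).
  k=0: C(23,0)·0.068^0·0.932^23 = 0.197955
  k=1: C(23,1)·0.068^1·0.932^22 = 0.332190
P(X ≤ 1) = 0.530145

0.5301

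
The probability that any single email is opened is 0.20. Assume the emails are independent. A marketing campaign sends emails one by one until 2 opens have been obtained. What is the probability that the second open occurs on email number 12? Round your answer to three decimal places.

Y = trial on which the second success occurs; negative binomial, r=2, p=0.20.
P(Y=12) = C(11,1) · p^2 · (1−p)^10
= 11 · 0.04 · 0.10737 = 0.04724

0.047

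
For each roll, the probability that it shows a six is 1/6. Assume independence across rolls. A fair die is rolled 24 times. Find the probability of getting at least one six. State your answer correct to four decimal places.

P(at least one) = 1 − P(none) = 1 − (1 − 0.166667)^24
= 1 − 0.012579 = 0.987421

0.9874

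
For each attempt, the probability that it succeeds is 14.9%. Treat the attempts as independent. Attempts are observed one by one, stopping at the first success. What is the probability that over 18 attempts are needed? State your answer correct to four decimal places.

Y = number of attempts to the first success; geometric, p = 0.149.
P(Y > 18) = P(first 18 all fail) = (1−p)^18 = 0.054794

0.0548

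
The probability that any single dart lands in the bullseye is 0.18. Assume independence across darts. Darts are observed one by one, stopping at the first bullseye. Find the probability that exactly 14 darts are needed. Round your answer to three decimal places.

Geometric (trials to first success), p = 0.18.
P(Y = 14) = (1−p)^13 · p = 0.075784 · 0.18 = 0.01364

0.014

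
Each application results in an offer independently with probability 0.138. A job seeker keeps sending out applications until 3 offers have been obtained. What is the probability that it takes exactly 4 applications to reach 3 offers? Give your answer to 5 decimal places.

0.00680

Y = trial on which the third success occurs; negative binomial, r=3, p=0.138.
P(Y=4) = C(3,2) · p^3 · (1−p)^1
= 3 · 0.0026281 · 0.862 = 0.0067962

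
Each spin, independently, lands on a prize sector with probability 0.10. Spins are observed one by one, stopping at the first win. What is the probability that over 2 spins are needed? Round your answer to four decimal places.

Y = number of spins to the first success; geometric, p = 0.10.
P(Y > 2) = P(first 2 all fail) = (1−p)^2 = 0.810000

0.8100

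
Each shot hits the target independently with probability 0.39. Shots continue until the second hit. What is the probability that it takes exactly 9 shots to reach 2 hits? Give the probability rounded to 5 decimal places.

0.03824

Y = trial on which the second success occurs; negative binomial, r=2, p=0.39.
P(Y=9) = C(8,1) · p^2 · (1−p)^7
= 8 · 0.1521 · 0.031427 = 0.0382409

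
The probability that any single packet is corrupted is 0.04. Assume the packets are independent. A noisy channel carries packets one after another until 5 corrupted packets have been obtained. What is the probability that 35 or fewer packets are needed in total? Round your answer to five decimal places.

Finishing within 35 packets ⇔ at least 5 successes in the first 35. With X ~ Binomial(35, 0.04), P(Y ≤ 35) = 1 − P(X ≤ 4).
  k=0: C(35,0)·0.04^0·0.96^35 = 0.2396035
  k=1: C(35,1)·0.04^1·0.96^34 = 0.3494218
  k=2: C(35,2)·0.04^2·0.96^33 = 0.2475071
  k=3: C(35,3)·0.04^3·0.96^32 = 0.1134407
  k=4: C(35,4)·0.04^4·0.96^31 = 0.0378136
1 − 0.9877867 = 0.0122133

0.01221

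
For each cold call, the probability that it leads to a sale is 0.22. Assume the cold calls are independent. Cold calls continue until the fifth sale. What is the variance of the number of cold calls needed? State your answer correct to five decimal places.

Y = total cold calls until the fifth success; negative binomial with r=5, p=0.22.
Var(Y) = r(1−p)/p² = 5·0.78 / 0.22² = 80.5785124

80.57851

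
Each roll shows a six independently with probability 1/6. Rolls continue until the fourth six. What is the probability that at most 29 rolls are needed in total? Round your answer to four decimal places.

0.7358

Finishing within 29 rolls ⇔ at least 4 successes in the first 29. With X ~ Binomial(29, 0.166667), P(Y ≤ 29) = 1 − P(X ≤ 3).
  k=0: C(29,0)·0.166667^0·0.833333^29 = 0.005055
  k=1: C(29,1)·0.166667^1·0.833333^28 = 0.029321
  k=2: C(29,2)·0.166667^2·0.833333^27 = 0.082097
  k=3: C(29,3)·0.166667^3·0.833333^26 = 0.147775
1 − 0.264249 = 0.735751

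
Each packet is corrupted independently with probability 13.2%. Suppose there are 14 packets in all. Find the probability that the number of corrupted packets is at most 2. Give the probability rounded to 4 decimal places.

0.7212

X ~ Binomial(14, 0.132); P(X ≤ 2) = Σ C(14,k) p^k (1−p)^(14−k) over k:
  k=0: C(14,0)·0.132^0·0.868^14 = 0.137809
  k=1: C(14,1)·0.132^1·0.868^13 = 0.293399
  k=2: C(14,2)·0.132^2·0.868^12 = 0.290019
Total = 0.721226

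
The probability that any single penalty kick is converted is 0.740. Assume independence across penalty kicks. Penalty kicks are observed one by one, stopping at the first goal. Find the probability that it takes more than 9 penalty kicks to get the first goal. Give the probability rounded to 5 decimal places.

0.00001

Y = number of penalty kicks to the first success; geometric, p = 0.74.
P(Y > 9) = P(first 9 all fail) = (1−p)^9 = 0.0000054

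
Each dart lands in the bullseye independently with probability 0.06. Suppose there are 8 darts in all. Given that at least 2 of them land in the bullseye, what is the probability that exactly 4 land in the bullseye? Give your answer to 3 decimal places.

X ~ Binomial(8, 0.06). Want P(X=4 | X≥2) = P(X=4) / P(X≥2).
P(X=4) = C(8,4)·0.06^4·0.94^4 = 0.00071
P(X≥2) = 1 − 0.60957 − 0.31127 = 0.07916
Ratio = 0.00071 / 0.07916 = 0.00895

0.009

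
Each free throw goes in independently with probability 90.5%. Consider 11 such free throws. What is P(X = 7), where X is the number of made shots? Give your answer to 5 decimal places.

0.01336

X ~ Binomial(n=11, p=0.905).
P(X=7) = C(11,7) · p^7 · (1−p)^4
= 330 · 0.49721 · 8.1451e-05 = 0.0133644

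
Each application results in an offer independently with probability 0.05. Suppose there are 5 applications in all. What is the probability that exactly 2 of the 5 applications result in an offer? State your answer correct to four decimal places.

0.0214

X ~ Binomial(n=5, p=0.05).
P(X=2) = C(5,2) · p^2 · (1−p)^3
= 10 · 0.0025 · 0.85737 = 0.021434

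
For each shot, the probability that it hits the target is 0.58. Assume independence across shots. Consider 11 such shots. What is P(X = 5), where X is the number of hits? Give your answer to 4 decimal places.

0.1664

X ~ Binomial(n=11, p=0.58).
P(X=5) = C(11,5) · p^5 · (1−p)^6
= 462 · 0.065636 · 0.005489 = 0.166448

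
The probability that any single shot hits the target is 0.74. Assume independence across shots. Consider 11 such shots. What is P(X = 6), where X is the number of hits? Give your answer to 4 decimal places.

X ~ Binomial(n=11, p=0.74).
P(X=6) = C(11,6) · p^6 · (1−p)^5
= 462 · 0.16421 · 0.0011881 = 0.090136

0.0901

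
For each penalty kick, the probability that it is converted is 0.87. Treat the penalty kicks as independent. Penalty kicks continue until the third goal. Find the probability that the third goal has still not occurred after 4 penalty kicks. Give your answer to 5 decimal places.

Needing more than 4 penalty kicks ⇔ fewer than 3 successes in the first 4. With X ~ Binomial(4, 0.87), P(Y > 4) = P(X ≤ 2).
  k=0: C(4,0)·0.87^0·0.13^4 = 0.0002856
  k=1: C(4,1)·0.87^1·0.13^3 = 0.0076456
  k=2: C(4,2)·0.87^2·0.13^2 = 0.0767497
P(X ≤ 2) = 0.0846808

0.08468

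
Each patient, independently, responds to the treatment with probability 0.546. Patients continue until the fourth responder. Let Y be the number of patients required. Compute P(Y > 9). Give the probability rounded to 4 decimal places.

0.1721

Needing more than 9 patients ⇔ fewer than 4 successes in the first 9. With X ~ Binomial(9, 0.546), P(Y > 9) = P(X ≤ 3).
  k=0: C(9,0)·0.546^0·0.454^9 = 0.000819
  k=1: C(9,1)·0.546^1·0.454^8 = 0.008869
  k=2: C(9,2)·0.546^2·0.454^7 = 0.042666
  k=3: C(9,3)·0.546^3·0.454^6 = 0.119727
P(X ≤ 3) = 0.172081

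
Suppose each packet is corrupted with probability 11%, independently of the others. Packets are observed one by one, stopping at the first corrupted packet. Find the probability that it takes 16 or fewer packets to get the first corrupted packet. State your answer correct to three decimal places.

Y = number of packets to the first success; geometric, p = 0.11.
P(Y ≤ 16) = 1 − (1−p)^16 = 1 − 0.15497 = 0.84503

0.845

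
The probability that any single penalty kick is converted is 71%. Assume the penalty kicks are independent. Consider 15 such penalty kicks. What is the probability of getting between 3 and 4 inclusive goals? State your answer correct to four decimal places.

0.0005

X ~ Binomial(15, 0.71); P(3 ≤ X ≤ 4) = Σ C(15,k) p^k (1−p)^(15−k) over k:
  k=3: C(15,3)·0.71^3·0.29^12 = 0.000058
  k=4: C(15,4)·0.71^4·0.29^11 = 0.000423
Total = 0.000481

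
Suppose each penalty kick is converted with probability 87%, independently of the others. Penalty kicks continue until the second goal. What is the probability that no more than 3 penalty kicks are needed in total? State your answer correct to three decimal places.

0.954

Finishing within 3 penalty kicks ⇔ at least 2 successes in the first 3. With X ~ Binomial(3, 0.87), P(Y ≤ 3) = 1 − P(X ≤ 1).
  k=0: C(3,0)·0.87^0·0.13^3 = 0.00220
  k=1: C(3,1)·0.87^1·0.13^2 = 0.04411
1 − 0.04631 = 0.95369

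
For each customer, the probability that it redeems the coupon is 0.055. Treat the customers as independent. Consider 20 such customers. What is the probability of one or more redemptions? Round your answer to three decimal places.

P(at least one) = 1 − P(none) = 1 − (1 − 0.055)^20
= 1 − 0.32258 = 0.67742

0.677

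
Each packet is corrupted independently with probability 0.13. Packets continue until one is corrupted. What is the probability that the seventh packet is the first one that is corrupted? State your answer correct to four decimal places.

Geometric (trials to first success), p = 0.13.
P(Y = 7) = (1−p)^6 · p = 0.43363 · 0.13 = 0.056371

0.0564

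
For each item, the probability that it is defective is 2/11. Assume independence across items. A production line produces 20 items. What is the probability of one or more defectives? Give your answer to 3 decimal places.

P(at least one) = 1 − P(none) = 1 − (1 − 0.181818)^20
= 1 − 0.01807 = 0.98193

0.982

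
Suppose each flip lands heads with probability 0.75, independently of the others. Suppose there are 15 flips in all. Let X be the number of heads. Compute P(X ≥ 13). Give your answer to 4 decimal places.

0.2361

X ~ Binomial(15, 0.75); P(X ≥ 13) = Σ C(15,k) p^k (1−p)^(15−k) over k:
  k=13: C(15,13)·0.75^13·0.25^2 = 0.155907
  k=14: C(15,14)·0.75^14·0.25^1 = 0.066817
  k=15: C(15,15)·0.75^15·0.25^0 = 0.013363
Total = 0.236088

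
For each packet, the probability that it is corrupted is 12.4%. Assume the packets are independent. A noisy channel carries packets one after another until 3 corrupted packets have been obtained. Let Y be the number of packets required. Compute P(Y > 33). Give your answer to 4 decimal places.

0.2058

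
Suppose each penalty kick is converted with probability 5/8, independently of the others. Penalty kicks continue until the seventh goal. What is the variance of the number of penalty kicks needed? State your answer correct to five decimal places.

6.72000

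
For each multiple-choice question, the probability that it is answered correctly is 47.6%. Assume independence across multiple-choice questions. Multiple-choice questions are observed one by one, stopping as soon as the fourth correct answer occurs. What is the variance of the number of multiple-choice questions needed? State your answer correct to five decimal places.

Y = total multiple-choice questions until the fourth success; negative binomial with r=4, p=0.476.
Var(Y) = r(1−p)/p² = 4·0.524 / 0.476² = 9.2507591

9.25076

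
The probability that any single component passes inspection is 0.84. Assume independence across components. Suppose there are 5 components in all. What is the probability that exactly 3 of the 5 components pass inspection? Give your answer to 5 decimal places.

X ~ Binomial(n=5, p=0.84).
P(X=3) = C(5,3) · p^3 · (1−p)^2
= 10 · 0.5927 · 0.0256 = 0.1517322

0.15173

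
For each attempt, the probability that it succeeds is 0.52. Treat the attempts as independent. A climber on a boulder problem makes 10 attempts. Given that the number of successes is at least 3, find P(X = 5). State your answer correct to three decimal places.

0.255

X ~ Binomial(10, 0.52). Want P(X=5 | X≥3) = P(X=5) / P(X≥3).
P(X=5) = C(10,5)·0.52^5·0.48^5 = 0.24413
P(X≥3) = 1 − 0.00065 − 0.00703 − 0.03429 = 0.95803
Ratio = 0.24413 / 0.95803 = 0.25483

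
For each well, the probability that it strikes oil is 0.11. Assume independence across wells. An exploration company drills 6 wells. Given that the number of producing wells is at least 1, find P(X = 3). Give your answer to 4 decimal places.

X ~ Binomial(6, 0.11). Want P(X=3 | X≥1) = P(X=3) / P(X≥1).
P(X=3) = C(6,3)·0.11^3·0.89^3 = 0.018766
P(X≥1) = 1 − 0.496981 = 0.503019
Ratio = 0.018766 / 0.503019 = 0.037307

0.0373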